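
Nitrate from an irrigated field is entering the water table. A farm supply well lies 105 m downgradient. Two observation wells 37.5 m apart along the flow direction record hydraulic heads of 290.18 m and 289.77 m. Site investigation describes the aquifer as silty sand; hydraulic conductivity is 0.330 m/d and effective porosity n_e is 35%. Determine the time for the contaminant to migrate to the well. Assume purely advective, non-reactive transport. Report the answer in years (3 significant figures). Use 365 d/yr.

27.9 years

Hydraulic gradient i = (290.18 − 289.77) / 37.5 = 0.41 / 37.5 = 0.01093
q = Ki = 0.330 × 0.01093 = 0.003608 m/d
Average linear velocity = 0.003608 / 0.35 = 0.01031 m/d
t = L / v = 105 / 0.01031 = 10190 d
   = 10190 / 365 = 27.9 yr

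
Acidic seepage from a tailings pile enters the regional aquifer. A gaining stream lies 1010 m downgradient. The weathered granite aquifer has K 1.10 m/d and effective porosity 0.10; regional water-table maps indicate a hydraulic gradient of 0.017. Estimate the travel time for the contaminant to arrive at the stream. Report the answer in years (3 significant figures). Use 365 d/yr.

q = Ki = 1.10 × 0.017 = 0.01870 m/d
Average linear velocity = 0.01870 / 0.10 = 0.1870 m/d
t = L / v = 1010 / 0.1870 = 5401 d
   = 5401 / 365 = 14.8 yr

14.8 years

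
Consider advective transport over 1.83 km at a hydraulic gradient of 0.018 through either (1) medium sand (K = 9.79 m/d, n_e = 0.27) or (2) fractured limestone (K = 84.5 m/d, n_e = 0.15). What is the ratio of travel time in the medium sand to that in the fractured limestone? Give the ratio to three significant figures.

Unit 1 (medium sand): v = 9.79×0.018/0.27 = 0.6527 m/d, t = 1830/0.6527 = 2804 d
Unit 2 (fractured limestone): v = 84.5×0.018/0.15 = 10.14 m/d, t = 1830/10.14 = 180.5 d
t(medium sand) / t(fractured limestone) = 2804/180.5 = 15.5

15.5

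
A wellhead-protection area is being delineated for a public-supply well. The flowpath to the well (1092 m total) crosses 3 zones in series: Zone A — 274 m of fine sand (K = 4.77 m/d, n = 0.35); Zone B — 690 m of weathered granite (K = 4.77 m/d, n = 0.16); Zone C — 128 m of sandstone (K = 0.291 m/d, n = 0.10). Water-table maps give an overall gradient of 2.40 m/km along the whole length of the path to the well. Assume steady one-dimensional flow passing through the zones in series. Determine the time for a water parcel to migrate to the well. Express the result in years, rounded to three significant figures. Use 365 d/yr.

Continuity: the same q passes through each zone, so ΔH = q·Σ(L_j/K_j) — the zones act as resistances in series.
Σ(L/K) = 274/4.77 + 690/4.77 + 128/0.291 = 57.44 + 144.7 + 439.9 = 642.0 d
K_eq = L_total / Σ(L/K) = 1092 / 642.0 = 1.701 m/d
q = K_eq · i = 1.701 × 0.0024 = 0.004083 m/d (same in every zone)
Zone A: v = q/n = 0.004083/0.35 = 0.01166 m/d → t_A = 274/0.01166 = 23490 d
Zone B: v = q/n = 0.004083/0.16 = 0.02552 m/d → t_B = 690/0.02552 = 27040 d
Zone C: v = q/n = 0.004083/0.10 = 0.04083 m/d → t_C = 128/0.04083 = 3135 d
Total t = 23490 + 27040 + 3135 = 53670 d
   = 53670 / 365 = 147 yr

147 years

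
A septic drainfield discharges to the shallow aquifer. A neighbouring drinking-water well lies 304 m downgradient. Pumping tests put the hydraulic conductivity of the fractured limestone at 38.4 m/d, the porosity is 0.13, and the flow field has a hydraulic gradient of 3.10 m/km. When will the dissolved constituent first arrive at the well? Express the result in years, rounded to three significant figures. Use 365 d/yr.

0.910 years

Darcy flux q = K·i = 38.4 × 0.0031 = 0.1190 m/d
v = Ki/n = 38.4·0.0031/0.13 = 0.9157 m/d
t = L / v = 304 / 0.9157 = 332.0 d
   = 332.0 / 365 = 0.910 yr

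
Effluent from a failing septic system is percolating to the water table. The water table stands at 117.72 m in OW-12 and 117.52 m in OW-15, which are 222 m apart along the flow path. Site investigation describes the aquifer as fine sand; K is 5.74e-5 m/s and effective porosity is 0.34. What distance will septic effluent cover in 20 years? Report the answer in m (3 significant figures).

95.9 m

Hydraulic gradient i = (117.72 − 117.52) / 222 = 0.20 / 222 = 9.009e-4
K = 5.74e-5 m/s × 86400 s/d = 4.959 m/d
q = Ki = 4.959 × 9.009e-4 = 0.004468 m/d
Seepage velocity v = q / n = 0.004468 / 0.34 = 0.01314 m/d
T = 20 yr × 365 = 7300 d
L = v × T = 0.01314 × 7300 = 95.93 m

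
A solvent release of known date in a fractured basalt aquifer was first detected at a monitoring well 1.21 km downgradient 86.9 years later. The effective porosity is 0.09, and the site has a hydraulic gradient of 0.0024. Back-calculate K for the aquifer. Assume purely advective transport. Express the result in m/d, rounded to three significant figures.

t = 86.9 years = 31720 d
L = 1.21 km = 1210 m
v = L / t = 1210 / 31720 = 0.03815 m/d
K = v · n / i = 0.03815 × 0.09 / 0.0024 = 1.43 m/d

1.43 m/d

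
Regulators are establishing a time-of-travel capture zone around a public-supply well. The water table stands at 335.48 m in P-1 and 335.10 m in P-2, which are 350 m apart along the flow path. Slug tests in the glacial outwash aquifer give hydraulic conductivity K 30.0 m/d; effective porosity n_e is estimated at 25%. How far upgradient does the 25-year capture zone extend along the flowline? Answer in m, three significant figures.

1190 m

Hydraulic gradient i = (335.48 − 335.10) / 350 = 0.38 / 350 = 0.001086
Darcy flux q = K·i = 30.0 × 0.001086 = 0.03257 m/d
v_s = q/n_e = 0.03257/0.25 = 0.1303 m/d
T = 25 yr × 365 = 9125 d
L = v × T = 0.1303 × 9125 = 1189 m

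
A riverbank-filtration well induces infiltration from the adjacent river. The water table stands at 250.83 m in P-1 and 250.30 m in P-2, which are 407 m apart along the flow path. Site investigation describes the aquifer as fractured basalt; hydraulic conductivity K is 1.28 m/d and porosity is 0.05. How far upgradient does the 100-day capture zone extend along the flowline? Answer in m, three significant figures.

3.33 m

Hydraulic gradient i = (250.83 − 250.30) / 407 = 0.53 / 407 = 0.001302
q = Ki = 1.28 × 0.001302 = 0.001667 m/d
Average linear velocity = 0.001667 / 0.05 = 0.03334 m/d
L = v × T = 0.03334 × 100 = 3.334 m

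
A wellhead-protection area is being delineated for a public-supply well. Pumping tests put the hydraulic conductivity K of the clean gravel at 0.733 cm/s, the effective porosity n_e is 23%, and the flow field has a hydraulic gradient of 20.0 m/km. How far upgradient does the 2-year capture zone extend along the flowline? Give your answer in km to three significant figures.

K = 0.733 cm/s × 864 = 633.3 m/d
Specific discharge q = 633.3 × 0.020 = 12.67 m/d
Seepage velocity v = q / n = 12.67 / 0.23 = 55.07 m/d
T = 2 yr × 365 = 730 d
L = v × T = 55.07 × 730 = 40200 m
   = 40.2 km

40.2 km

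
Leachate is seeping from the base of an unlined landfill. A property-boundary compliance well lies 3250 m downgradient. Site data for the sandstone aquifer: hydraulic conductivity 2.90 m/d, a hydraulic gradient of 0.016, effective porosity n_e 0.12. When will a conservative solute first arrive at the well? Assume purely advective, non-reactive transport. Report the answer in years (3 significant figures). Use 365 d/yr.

23.0 years

Specific discharge q = 2.90 × 0.016 = 0.04640 m/d
v_s = q/n_e = 0.04640/0.12 = 0.3867 m/d
t = L / v = 3250 / 0.3867 = 8405 d
   = 8405 / 365 = 23.0 yr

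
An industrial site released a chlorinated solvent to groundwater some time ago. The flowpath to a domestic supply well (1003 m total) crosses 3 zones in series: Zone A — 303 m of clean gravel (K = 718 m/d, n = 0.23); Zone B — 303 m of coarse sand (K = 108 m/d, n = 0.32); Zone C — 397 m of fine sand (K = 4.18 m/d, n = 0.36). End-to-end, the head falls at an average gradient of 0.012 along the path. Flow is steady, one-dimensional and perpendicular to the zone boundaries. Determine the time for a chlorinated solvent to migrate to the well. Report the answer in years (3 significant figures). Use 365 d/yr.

Steady 1-D flow in series ⇒ the Darcy flux q is identical in every zone and the zone head losses add (resistances L/K in series).
Σ(L/K) = 303/718 + 303/108 + 397/4.18 = 0.4220 + 2.806 + 94.98 = 98.20 d
K_eq = L_total / Σ(L/K) = 1003 / 98.20 = 10.21 m/d
q = K_eq · i = 10.21 × 0.012 = 0.1226 m/d (same in every zone)
Zone A: v = q/n = 0.1226/0.23 = 0.5329 m/d → t_A = 303/0.5329 = 568.6 d
Zone B: v = q/n = 0.1226/0.32 = 0.3830 m/d → t_B = 303/0.3830 = 791.1 d
Zone C: v = q/n = 0.1226/0.36 = 0.3404 m/d → t_C = 397/0.3404 = 1166 d
Total t = 568.6 + 791.1 + 1166 = 2526 d
   = 2526 / 365 = 6.92 yr

6.92 years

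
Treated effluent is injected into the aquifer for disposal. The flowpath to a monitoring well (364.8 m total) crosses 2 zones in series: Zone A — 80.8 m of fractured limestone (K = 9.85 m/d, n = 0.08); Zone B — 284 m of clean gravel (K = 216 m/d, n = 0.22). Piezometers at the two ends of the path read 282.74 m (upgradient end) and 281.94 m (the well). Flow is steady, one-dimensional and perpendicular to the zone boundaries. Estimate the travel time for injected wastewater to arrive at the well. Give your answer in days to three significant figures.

820 days

Total head drop ΔH = 282.74 − 281.94 = 0.80 m
Steady 1-D flow in series ⇒ the Darcy flux q is identical in every zone and the zone head losses add (resistances L/K in series).
Σ(L/K) = 80.8/9.85 + 284/216 = 8.203 + 1.315 = 9.518 d
q = ΔH / Σ(L/K) = 0.80 / 9.518 = 0.08405 m/d (same in every zone)
Zone A: v = q/n = 0.08405/0.08 = 1.051 m/d → t_A = 80.8/1.051 = 76.90 d
Zone B: v = q/n = 0.08405/0.22 = 0.3821 m/d → t_B = 284/0.3821 = 743.3 d
Total t = 76.90 + 743.3 = 820.2 d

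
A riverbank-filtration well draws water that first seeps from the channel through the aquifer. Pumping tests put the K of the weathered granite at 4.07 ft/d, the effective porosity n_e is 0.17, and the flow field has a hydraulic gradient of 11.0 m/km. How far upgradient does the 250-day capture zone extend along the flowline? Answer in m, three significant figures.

K = 4.07 ft/d × 0.3048 = 1.241 m/d
q = Ki = 1.241 × 0.011 = 0.01365 m/d
Seepage velocity v = q / n = 0.01365 / 0.17 = 0.08027 m/d
L = v × T = 0.08027 × 250 = 20.07 m

20.1 m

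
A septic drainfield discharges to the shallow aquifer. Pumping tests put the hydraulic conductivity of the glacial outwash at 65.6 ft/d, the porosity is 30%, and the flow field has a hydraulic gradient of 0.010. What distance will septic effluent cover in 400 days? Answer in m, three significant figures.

267 m

K = 65.6 ft/d × 0.3048 = 19.99 m/d
q = Ki = 19.99 × 0.010 = 0.1999 m/d
Seepage velocity v = q / n = 0.1999 / 0.30 = 0.6665 m/d
L = v × T = 0.6665 × 400 = 266.6 m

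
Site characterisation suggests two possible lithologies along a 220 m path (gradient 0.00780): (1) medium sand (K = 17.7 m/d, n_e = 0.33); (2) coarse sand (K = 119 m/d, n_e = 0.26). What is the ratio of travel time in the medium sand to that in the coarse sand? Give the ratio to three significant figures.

Unit 1 (medium sand): v = 17.7×0.0078/0.33 = 0.4184 m/d, t = 220/0.4184 = 525.9 d
Unit 2 (coarse sand): v = 119×0.0078/0.26 = 3.570 m/d, t = 220/3.570 = 61.62 d
t(medium sand) / t(coarse sand) = 525.9/61.62 = 8.53

8.53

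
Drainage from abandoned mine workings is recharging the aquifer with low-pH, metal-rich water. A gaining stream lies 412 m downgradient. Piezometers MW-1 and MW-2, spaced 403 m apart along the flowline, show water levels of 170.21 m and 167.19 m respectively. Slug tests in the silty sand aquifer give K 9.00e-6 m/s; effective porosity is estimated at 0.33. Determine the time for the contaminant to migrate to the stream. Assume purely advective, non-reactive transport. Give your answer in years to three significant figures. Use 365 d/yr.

63.9 years

Hydraulic gradient i = (170.21 − 167.19) / 403 = 3.02 / 403 = 0.007494
K = 9.00e-6 m/s × 86400 s/d = 0.7776 m/d
Darcy flux q = K·i = 0.7776 × 0.007494 = 0.005827 m/d
Seepage velocity v = q / n = 0.005827 / 0.33 = 0.01766 m/d
t = L / v = 412 / 0.01766 = 23330 d
   = 23330 / 365 = 63.9 yr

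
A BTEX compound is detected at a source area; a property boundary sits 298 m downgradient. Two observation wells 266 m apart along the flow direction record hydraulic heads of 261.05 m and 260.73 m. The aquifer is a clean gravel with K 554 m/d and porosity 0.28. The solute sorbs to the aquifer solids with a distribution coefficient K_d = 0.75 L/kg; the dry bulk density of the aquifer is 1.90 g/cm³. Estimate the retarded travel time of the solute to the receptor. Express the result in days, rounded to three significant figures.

Hydraulic gradient i = (261.05 − 260.73) / 266 = 0.32 / 266 = 0.001203
Specific discharge q = 554 × 0.001203 = 0.6665 m/d
v = Ki/n = 554·0.001203/0.28 = 2.380 m/d
Retardation R = 1 + ρ_b·K_d/n = 1 + 1.90×0.75/0.28 = 6.089
Contaminant velocity v_c = v/R = 2.380/6.089 = 0.3909 m/d
t = L/v_c = 298/0.3909 = 762.4 d

762 days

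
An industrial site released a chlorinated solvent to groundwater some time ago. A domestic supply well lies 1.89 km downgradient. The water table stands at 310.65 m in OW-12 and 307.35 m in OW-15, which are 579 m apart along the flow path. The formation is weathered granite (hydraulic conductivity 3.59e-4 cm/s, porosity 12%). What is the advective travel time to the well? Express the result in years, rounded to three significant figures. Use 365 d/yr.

Hydraulic gradient i = (310.65 − 307.35) / 579 = 3.30 / 579 = 0.005699
K = 3.59e-4 cm/s × 864 = 0.3102 m/d
Darcy flux q = K·i = 0.3102 × 0.005699 = 0.001768 m/d
v_s = q/n_e = 0.001768/0.12 = 0.01473 m/d
L = 1.89 km = 1890 m
t = L / v = 1890 / 0.01473 = 128300 d
   = 128300 / 365 = 351 yr

351 years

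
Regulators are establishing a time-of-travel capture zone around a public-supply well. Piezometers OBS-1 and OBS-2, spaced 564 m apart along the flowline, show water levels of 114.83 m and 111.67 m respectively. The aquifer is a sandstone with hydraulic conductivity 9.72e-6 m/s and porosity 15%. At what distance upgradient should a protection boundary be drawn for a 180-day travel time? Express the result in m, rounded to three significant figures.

Hydraulic gradient i = (114.83 − 111.67) / 564 = 3.16 / 564 = 0.005603
K = 9.72e-6 m/s × 86400 s/d = 0.8398 m/d
Specific discharge q = 0.8398 × 0.005603 = 0.004705 m/d
Average linear velocity = 0.004705 / 0.15 = 0.03137 m/d
L = v × T = 0.03137 × 180 = 5.646 m

5.65 m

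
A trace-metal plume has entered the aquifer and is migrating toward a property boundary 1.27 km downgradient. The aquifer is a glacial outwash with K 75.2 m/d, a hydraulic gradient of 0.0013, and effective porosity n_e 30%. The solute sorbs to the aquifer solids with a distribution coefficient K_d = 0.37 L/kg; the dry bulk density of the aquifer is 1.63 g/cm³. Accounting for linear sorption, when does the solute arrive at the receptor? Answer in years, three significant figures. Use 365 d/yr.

Darcy flux q = K·i = 75.2 × 0.0013 = 0.09776 m/d
Average linear velocity = 0.09776 / 0.30 = 0.3259 m/d
Retardation R = 1 + ρ_b·K_d/n = 1 + 1.63×0.37/0.30 = 3.010
Contaminant velocity v_c = v/R = 0.3259/3.010 = 0.1082 m/d
L = 1.27 km = 1270 m
t = L/v_c = 1270/0.1082 = 11730 d
   = 11730/365 = 32.1 yr

32.1 years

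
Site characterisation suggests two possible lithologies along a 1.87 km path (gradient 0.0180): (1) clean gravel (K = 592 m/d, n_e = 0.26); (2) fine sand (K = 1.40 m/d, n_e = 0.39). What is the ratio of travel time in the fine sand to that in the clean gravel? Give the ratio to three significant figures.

634

Unit 1 (clean gravel): v = 592×0.018/0.26 = 40.98 m/d, t = 1870/40.98 = 45.63 d
Unit 2 (fine sand): v = 1.40×0.018/0.39 = 0.06462 m/d, t = 1870/0.06462 = 28940 d
t(fine sand) / t(clean gravel) = 28940/45.63 = 634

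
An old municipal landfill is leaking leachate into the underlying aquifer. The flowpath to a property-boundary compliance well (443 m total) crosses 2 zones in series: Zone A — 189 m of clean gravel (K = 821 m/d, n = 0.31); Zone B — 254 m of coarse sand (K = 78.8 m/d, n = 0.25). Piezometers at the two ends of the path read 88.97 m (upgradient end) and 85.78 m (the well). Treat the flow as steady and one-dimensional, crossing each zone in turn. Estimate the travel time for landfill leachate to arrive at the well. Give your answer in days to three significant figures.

Total head drop ΔH = 88.97 − 85.78 = 3.19 m
Continuity: the same q passes through each zone, so ΔH = q·Σ(L_j/K_j) — the zones act as resistances in series.
Σ(L/K) = 189/821 + 254/78.8 = 0.2302 + 3.223 = 3.454 d
q = ΔH / Σ(L/K) = 3.19 / 3.454 = 0.9237 m/d (same in every zone)
Zone A: v = q/n = 0.9237/0.31 = 2.980 m/d → t_A = 189/2.980 = 63.43 d
Zone B: v = q/n = 0.9237/0.25 = 3.695 m/d → t_B = 254/3.695 = 68.75 d
Total t = 63.43 + 68.75 = 132.2 d

132 days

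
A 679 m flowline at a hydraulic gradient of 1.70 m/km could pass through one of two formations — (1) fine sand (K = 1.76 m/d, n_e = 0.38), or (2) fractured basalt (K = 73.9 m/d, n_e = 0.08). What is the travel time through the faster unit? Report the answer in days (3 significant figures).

Unit 1 (fine sand): v = 1.76×0.0017/0.38 = 0.007874 m/d, t = 679/0.007874 = 86240 d
Unit 2 (fractured basalt): v = 73.9×0.0017/0.08 = 1.570 m/d, t = 679/1.570 = 432.4 d
Faster unit: t = 432 d

432 days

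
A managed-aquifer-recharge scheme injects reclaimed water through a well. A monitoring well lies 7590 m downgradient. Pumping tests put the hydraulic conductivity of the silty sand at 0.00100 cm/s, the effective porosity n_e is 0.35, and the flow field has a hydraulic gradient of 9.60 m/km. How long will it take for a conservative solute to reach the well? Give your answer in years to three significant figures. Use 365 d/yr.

877 years

K = 0.00100 cm/s × 864 = 0.8640 m/d
q = Ki = 0.8640 × 0.0096 = 0.008294 m/d
Average linear velocity = 0.008294 / 0.35 = 0.02370 m/d
t = L / v = 7590 / 0.02370 = 320300 d
   = 320300 / 365 = 877 yr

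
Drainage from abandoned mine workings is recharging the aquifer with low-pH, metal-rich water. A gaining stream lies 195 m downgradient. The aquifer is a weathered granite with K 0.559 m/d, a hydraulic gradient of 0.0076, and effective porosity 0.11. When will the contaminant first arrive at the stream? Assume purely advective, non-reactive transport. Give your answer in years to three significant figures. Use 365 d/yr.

q = Ki = 0.559 × 0.0076 = 0.004248 m/d
v = Ki/n = 0.559·0.0076/0.11 = 0.03862 m/d
t = L / v = 195 / 0.03862 = 5049 d
   = 5049 / 365 = 13.8 yr

13.8 years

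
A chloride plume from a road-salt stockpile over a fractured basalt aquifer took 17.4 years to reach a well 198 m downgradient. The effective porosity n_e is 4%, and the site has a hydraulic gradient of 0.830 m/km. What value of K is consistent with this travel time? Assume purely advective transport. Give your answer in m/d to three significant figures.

t = 17.4 years = 6351 d
v = L / t = 198 / 6351 = 0.03118 m/d
K = v · n / i = 0.03118 × 0.04 / 8.3e-4 = 1.50 m/d

1.50 m/d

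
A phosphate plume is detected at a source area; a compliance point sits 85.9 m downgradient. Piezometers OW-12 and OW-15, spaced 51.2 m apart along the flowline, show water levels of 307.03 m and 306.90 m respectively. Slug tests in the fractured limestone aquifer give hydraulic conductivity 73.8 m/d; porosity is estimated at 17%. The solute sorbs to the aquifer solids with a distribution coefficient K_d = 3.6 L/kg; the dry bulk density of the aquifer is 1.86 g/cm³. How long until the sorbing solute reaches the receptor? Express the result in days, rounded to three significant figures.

Hydraulic gradient i = (307.03 − 306.90) / 51.2 = 0.13 / 51.2 = 0.002539
q = Ki = 73.8 × 0.002539 = 0.1874 m/d
v = Ki/n = 73.8·0.002539/0.17 = 1.102 m/d
Retardation R = 1 + ρ_b·K_d/n = 1 + 1.86×3.6/0.17 = 40.39
Contaminant velocity v_c = v/R = 1.102/40.39 = 0.02729 m/d
t = L/v_c = 85.9/0.02729 = 3148 d

3150 days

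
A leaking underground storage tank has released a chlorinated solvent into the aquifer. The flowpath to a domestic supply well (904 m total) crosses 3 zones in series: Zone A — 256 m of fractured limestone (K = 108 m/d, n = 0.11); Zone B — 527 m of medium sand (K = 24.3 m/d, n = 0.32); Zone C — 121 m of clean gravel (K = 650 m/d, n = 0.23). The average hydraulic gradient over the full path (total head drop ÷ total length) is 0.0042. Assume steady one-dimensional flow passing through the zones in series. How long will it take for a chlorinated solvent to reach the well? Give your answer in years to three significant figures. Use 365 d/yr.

Continuity: the same q passes through each zone, so ΔH = q·Σ(L_j/K_j) — the zones act as resistances in series.
Σ(L/K) = 256/108 + 527/24.3 + 121/650 = 2.370 + 21.69 + 0.1862 = 24.24 d
K_eq = L_total / Σ(L/K) = 904 / 24.24 = 37.29 m/d
q = K_eq · i = 37.29 × 0.0042 = 0.1566 m/d (same in every zone)
Zone A: v = q/n = 0.1566/0.11 = 1.424 m/d → t_A = 256/1.424 = 179.8 d
Zone B: v = q/n = 0.1566/0.32 = 0.4894 m/d → t_B = 527/0.4894 = 1077 d
Zone C: v = q/n = 0.1566/0.23 = 0.6809 m/d → t_C = 121/0.6809 = 177.7 d
Total t = 179.8 + 1077 + 177.7 = 1434 d
   = 1434 / 365 = 3.93 yr

3.93 years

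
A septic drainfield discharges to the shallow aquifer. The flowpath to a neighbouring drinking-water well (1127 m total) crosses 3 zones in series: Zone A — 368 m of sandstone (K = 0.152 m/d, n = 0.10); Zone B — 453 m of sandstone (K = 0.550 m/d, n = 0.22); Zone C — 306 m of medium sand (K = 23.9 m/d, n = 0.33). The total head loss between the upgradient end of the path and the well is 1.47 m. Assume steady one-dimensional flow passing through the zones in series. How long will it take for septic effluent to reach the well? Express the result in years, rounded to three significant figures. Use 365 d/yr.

1440 years

Steady 1-D flow in series ⇒ the Darcy flux q is identical in every zone and the zone head losses add (resistances L/K in series).
Σ(L/K) = 368/0.152 + 453/0.550 + 306/23.9 = 2421 + 823.6 + 12.80 = 3257 d
q = ΔH / Σ(L/K) = 1.47 / 3257 = 4.513e-4 m/d (same in every zone)
Zone A: v = q/n = 4.513e-4/0.10 = 0.004513 m/d → t_A = 368/0.004513 = 81550 d
Zone B: v = q/n = 4.513e-4/0.22 = 0.002051 m/d → t_B = 453/0.002051 = 220800 d
Zone C: v = q/n = 4.513e-4/0.33 = 0.001367 m/d → t_C = 306/0.001367 = 223800 d
Total t = 81550 + 220800 + 223800 = 526200 d
   = 526200 / 365 = 1440 yr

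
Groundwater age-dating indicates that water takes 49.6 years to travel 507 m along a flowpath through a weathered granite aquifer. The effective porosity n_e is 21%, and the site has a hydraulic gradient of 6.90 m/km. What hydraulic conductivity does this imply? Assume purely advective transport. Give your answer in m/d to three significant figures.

t = 49.6 years = 18100 d
v = L / t = 507 / 18100 = 0.02800 m/d
K = v · n / i = 0.02800 × 0.21 / 0.0069 = 0.852 m/d

0.852 m/d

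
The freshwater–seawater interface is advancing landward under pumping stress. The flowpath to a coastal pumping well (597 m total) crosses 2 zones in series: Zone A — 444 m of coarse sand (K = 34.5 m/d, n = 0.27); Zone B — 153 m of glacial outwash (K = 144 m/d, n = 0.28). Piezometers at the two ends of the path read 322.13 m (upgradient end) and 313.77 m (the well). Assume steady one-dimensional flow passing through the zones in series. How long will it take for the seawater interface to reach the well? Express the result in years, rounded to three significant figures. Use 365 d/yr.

Total head drop ΔH = 322.13 − 313.77 = 8.36 m
Continuity: the same q passes through each zone, so ΔH = q·Σ(L_j/K_j) — the zones act as resistances in series.
Σ(L/K) = 444/34.5 + 153/144 = 12.87 + 1.063 = 13.93 d
q = ΔH / Σ(L/K) = 8.36 / 13.93 = 0.6001 m/d (same in every zone)
Zone A: v = q/n = 0.6001/0.27 = 2.222 m/d → t_A = 444/2.222 = 199.8 d
Zone B: v = q/n = 0.6001/0.28 = 2.143 m/d → t_B = 153/2.143 = 71.39 d
Total t = 199.8 + 71.39 = 271.2 d
   = 271.2 / 365 = 0.743 yr

0.743 years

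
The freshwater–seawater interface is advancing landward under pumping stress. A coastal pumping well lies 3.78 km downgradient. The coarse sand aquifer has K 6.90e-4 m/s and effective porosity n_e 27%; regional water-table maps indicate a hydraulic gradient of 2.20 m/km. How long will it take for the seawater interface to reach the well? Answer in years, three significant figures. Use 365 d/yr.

K = 6.90e-4 m/s × 86400 s/d = 59.62 m/d
Darcy flux q = K·i = 59.62 × 0.0022 = 0.1312 m/d
v = Ki/n = 59.62·0.0022/0.27 = 0.4858 m/d
L = 3.78 km = 3780 m
t = L / v = 3780 / 0.4858 = 7782 d
   = 7782 / 365 = 21.3 yr

21.3 years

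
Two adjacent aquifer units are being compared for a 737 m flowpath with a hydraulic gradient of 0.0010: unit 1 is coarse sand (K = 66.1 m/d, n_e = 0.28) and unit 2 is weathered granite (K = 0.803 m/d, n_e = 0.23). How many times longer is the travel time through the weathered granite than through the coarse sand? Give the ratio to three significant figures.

Unit 1 (coarse sand): v = 66.1×0.0010/0.28 = 0.2361 m/d, t = 737/0.2361 = 3122 d
Unit 2 (weathered granite): v = 0.803×0.0010/0.23 = 0.003491 m/d, t = 737/0.003491 = 211100 d
t(weathered granite) / t(coarse sand) = 211100/3122 = 67.6

67.6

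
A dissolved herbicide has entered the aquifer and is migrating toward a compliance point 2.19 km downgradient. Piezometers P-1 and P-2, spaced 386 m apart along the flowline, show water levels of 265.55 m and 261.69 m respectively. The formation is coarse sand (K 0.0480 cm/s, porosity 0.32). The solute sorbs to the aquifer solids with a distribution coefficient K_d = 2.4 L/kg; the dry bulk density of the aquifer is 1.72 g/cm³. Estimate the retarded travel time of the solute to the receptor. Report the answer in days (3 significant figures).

23500 days

Hydraulic gradient i = (265.55 − 261.69) / 386 = 3.86 / 386 = 0.01000
K = 0.0480 cm/s × 864 = 41.47 m/d
Darcy flux q = K·i = 41.47 × 0.01000 = 0.4147 m/d
Seepage velocity v = q / n = 0.4147 / 0.32 = 1.296 m/d
Retardation R = 1 + ρ_b·K_d/n = 1 + 1.72×2.4/0.32 = 13.90
Contaminant velocity v_c = v/R = 1.296/13.90 = 0.09324 m/d
L = 2.19 km = 2190 m
t = L/v_c = 2190/0.09324 = 23490 d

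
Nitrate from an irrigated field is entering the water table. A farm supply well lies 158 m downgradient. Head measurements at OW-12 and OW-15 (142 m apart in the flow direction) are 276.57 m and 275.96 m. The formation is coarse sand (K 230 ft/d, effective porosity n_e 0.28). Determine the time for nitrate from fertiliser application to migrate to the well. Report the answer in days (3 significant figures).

Hydraulic gradient i = (276.57 − 275.96) / 142 = 0.61 / 142 = 0.004296
K = 230 ft/d × 0.3048 = 70.10 m/d
Specific discharge q = 70.10 × 0.004296 = 0.3012 m/d
Seepage velocity v = q / n = 0.3012 / 0.28 = 1.076 m/d
t = L / v = 158 / 1.076 = 146.9 d

147 days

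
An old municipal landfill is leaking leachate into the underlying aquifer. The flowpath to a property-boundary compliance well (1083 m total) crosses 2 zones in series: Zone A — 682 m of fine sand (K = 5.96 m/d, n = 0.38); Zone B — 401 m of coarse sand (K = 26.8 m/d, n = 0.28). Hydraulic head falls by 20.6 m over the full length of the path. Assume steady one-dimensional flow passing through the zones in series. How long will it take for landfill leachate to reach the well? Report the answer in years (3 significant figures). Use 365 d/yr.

6.39 years

Continuity: the same q passes through each zone, so ΔH = q·Σ(L_j/K_j) — the zones act as resistances in series.
Σ(L/K) = 682/5.96 + 401/26.8 = 114.4 + 14.96 = 129.4 d
q = ΔH / Σ(L/K) = 20.6 / 129.4 = 0.1592 m/d (same in every zone)
Zone A: v = q/n = 0.1592/0.38 = 0.4190 m/d → t_A = 682/0.4190 = 1628 d
Zone B: v = q/n = 0.1592/0.28 = 0.5686 m/d → t_B = 401/0.5686 = 705.3 d
Total t = 1628 + 705.3 = 2333 d
   = 2333 / 365 = 6.39 yr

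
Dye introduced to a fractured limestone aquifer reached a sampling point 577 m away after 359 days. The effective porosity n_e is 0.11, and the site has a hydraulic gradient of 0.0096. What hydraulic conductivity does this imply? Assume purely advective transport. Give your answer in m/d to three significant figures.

v = L / t = 577 / 359 = 1.607 m/d
K = v · n / i = 1.607 × 0.11 / 0.0096 = 18.4 m/d

18.4 m/d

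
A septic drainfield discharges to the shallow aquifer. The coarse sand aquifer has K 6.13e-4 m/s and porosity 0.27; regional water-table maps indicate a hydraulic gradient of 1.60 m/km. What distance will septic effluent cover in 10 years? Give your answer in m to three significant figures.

K = 6.13e-4 m/s × 86400 s/d = 52.96 m/d
Darcy flux q = K·i = 52.96 × 0.0016 = 0.08474 m/d
Seepage velocity v = q / n = 0.08474 / 0.27 = 0.3139 m/d
T = 10 yr × 365 = 3650 d
L = v × T = 0.3139 × 3650 = 1146 m

1150 m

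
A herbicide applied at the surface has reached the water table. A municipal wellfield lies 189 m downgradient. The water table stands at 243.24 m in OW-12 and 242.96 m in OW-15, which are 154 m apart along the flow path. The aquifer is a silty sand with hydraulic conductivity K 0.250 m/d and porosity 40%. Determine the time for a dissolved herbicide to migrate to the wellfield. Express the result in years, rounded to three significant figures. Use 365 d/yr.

456 years

Hydraulic gradient i = (243.24 − 242.96) / 154 = 0.28 / 154 = 0.001818
q = Ki = 0.250 × 0.001818 = 4.545e-4 m/d
v_s = q/n_e = 4.545e-4/0.40 = 0.001136 m/d
t = L / v = 189 / 0.001136 = 166300 d
   = 166300 / 365 = 456 yr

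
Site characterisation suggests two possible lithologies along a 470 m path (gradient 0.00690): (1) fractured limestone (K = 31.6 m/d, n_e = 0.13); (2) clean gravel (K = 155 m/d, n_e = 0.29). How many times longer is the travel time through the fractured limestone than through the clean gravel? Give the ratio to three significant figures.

2.20

Unit 1 (fractured limestone): v = 31.6×0.0069/0.13 = 1.677 m/d, t = 470/1.677 = 280.2 d
Unit 2 (clean gravel): v = 155×0.0069/0.29 = 3.688 m/d, t = 470/3.688 = 127.4 d
t(fractured limestone) / t(clean gravel) = 280.2/127.4 = 2.20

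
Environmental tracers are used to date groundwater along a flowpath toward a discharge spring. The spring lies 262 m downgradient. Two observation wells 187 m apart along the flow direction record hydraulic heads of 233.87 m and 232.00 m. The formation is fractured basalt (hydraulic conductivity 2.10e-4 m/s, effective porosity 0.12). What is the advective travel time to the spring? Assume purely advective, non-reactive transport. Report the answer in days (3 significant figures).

Hydraulic gradient i = (233.87 − 232.00) / 187 = 1.87 / 187 = 0.01000
K = 2.10e-4 m/s × 86400 s/d = 18.14 m/d
Specific discharge q = 18.14 × 0.01000 = 0.1814 m/d
Average linear velocity = 0.1814 / 0.12 = 1.512 m/d
t = L / v = 262 / 1.512 = 173.3 d

173 days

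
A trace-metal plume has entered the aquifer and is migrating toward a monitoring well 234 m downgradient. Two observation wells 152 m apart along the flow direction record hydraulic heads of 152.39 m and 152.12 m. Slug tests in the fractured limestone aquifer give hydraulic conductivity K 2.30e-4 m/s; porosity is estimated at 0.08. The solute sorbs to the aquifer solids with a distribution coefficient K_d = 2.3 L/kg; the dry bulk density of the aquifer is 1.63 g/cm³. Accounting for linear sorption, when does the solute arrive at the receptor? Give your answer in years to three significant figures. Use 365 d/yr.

69.5 years

Hydraulic gradient i = (152.39 − 152.12) / 152 = 0.27 / 152 = 0.001776
K = 2.30e-4 m/s × 86400 s/d = 19.87 m/d
Darcy flux q = K·i = 19.87 × 0.001776 = 0.03530 m/d
v = Ki/n = 19.87·0.001776/0.08 = 0.4412 m/d
Retardation R = 1 + ρ_b·K_d/n = 1 + 1.63×2.3/0.08 = 47.86
Contaminant velocity v_c = v/R = 0.4412/47.86 = 0.009219 m/d
t = L/v_c = 234/0.009219 = 25380 d
   = 25380/365 = 69.5 yr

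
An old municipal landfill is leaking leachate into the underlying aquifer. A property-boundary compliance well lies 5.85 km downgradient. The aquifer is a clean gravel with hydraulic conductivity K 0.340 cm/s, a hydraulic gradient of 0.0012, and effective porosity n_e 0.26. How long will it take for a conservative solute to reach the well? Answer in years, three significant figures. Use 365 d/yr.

K = 0.340 cm/s × 864 = 293.8 m/d
Darcy flux q = K·i = 293.8 × 0.0012 = 0.3525 m/d
Seepage velocity v = q / n = 0.3525 / 0.26 = 1.356 m/d
L = 5.85 km = 5850 m
t = L / v = 5850 / 1.356 = 4315 d
   = 4315 / 365 = 11.8 yr

11.8 years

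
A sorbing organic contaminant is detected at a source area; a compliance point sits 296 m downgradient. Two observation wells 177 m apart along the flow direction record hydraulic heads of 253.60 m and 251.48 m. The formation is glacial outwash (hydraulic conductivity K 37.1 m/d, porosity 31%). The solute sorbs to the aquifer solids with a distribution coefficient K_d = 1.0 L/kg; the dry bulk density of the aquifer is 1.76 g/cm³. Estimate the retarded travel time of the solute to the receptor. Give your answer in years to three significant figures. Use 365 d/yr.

Hydraulic gradient i = (253.60 − 251.48) / 177 = 2.12 / 177 = 0.01198
q = Ki = 37.1 × 0.01198 = 0.4444 m/d
Average linear velocity = 0.4444 / 0.31 = 1.433 m/d
Retardation R = 1 + ρ_b·K_d/n = 1 + 1.76×1.0/0.31 = 6.677
Contaminant velocity v_c = v/R = 1.433/6.677 = 0.2147 m/d
t = L/v_c = 296/0.2147 = 1379 d
   = 1379/365 = 3.78 yr

3.78 years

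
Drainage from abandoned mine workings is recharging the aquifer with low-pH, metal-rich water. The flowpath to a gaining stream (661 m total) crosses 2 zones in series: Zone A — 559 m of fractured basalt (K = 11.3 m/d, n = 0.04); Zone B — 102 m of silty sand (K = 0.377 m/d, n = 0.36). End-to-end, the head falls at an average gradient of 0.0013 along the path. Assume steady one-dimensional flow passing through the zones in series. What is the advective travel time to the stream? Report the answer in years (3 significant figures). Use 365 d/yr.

Steady 1-D flow in series ⇒ the Darcy flux q is identical in every zone and the zone head losses add (resistances L/K in series).
Σ(L/K) = 559/11.3 + 102/0.377 = 49.47 + 270.6 = 320.0 d
K_eq = L_total / Σ(L/K) = 661 / 320.0 = 2.065 m/d
q = K_eq · i = 2.065 × 0.0013 = 0.002685 m/d (same in every zone)
Zone A: v = q/n = 0.002685/0.04 = 0.06713 m/d → t_A = 559/0.06713 = 8327 d
Zone B: v = q/n = 0.002685/0.36 = 0.007459 m/d → t_B = 102/0.007459 = 13680 d
Total t = 8327 + 13680 = 22000 d
   = 22000 / 365 = 60.3 yr

60.3 years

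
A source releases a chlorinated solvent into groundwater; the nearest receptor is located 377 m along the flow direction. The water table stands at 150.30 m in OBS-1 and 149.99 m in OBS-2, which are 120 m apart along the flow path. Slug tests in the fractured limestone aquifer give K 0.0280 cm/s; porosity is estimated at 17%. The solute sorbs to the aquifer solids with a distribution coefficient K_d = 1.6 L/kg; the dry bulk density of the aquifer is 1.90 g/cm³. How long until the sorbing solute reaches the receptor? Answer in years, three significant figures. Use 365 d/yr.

53.1 years

Hydraulic gradient i = (150.30 − 149.99) / 120 = 0.31 / 120 = 0.002583
K = 0.0280 cm/s × 864 = 24.19 m/d
q = Ki = 24.19 × 0.002583 = 0.06250 m/d
Average linear velocity = 0.06250 / 0.17 = 0.3676 m/d
Retardation R = 1 + ρ_b·K_d/n = 1 + 1.90×1.6/0.17 = 18.88
Contaminant velocity v_c = v/R = 0.3676/18.88 = 0.01947 m/d
t = L/v_c = 377/0.01947 = 19360 d
   = 19360/365 = 53.1 yr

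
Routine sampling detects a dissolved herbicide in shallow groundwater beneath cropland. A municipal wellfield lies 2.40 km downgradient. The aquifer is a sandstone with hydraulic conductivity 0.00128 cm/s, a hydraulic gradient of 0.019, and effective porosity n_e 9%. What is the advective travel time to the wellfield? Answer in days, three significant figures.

10300 days

K = 0.00128 cm/s × 864 = 1.106 m/d
q = Ki = 1.106 × 0.019 = 0.02101 m/d
v = Ki/n = 1.106·0.019/0.09 = 0.2335 m/d
L = 2.40 km = 2400 m
t = L / v = 2400 / 0.2335 = 10280 d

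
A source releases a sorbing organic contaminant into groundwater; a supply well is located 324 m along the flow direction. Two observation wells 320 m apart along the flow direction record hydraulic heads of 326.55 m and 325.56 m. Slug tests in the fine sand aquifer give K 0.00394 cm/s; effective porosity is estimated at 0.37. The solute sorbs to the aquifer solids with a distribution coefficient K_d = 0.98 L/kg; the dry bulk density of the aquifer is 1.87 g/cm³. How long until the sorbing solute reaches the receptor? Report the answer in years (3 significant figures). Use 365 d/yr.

186 years

Hydraulic gradient i = (326.55 − 325.56) / 320 = 0.99 / 320 = 0.003094
K = 0.00394 cm/s × 864 = 3.404 m/d
Specific discharge q = 3.404 × 0.003094 = 0.01053 m/d
Average linear velocity = 0.01053 / 0.37 = 0.02846 m/d
Retardation R = 1 + ρ_b·K_d/n = 1 + 1.87×0.98/0.37 = 5.953
Contaminant velocity v_c = v/R = 0.02846/5.953 = 0.004781 m/d
t = L/v_c = 324/0.004781 = 67760 d
   = 67760/365 = 186 yr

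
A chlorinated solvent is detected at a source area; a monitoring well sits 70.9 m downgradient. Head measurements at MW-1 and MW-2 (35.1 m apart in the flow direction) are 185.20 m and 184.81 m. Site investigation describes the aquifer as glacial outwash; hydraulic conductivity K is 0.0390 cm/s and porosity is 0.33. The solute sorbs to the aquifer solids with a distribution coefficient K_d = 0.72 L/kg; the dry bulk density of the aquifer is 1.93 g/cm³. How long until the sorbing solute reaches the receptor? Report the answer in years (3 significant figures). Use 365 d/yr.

0.892 years

Hydraulic gradient i = (185.20 − 184.81) / 35.1 = 0.39 / 35.1 = 0.01111
K = 0.0390 cm/s × 864 = 33.70 m/d
Darcy flux q = K·i = 33.70 × 0.01111 = 0.3744 m/d
v = Ki/n = 33.70·0.01111/0.33 = 1.135 m/d
Retardation R = 1 + ρ_b·K_d/n = 1 + 1.93×0.72/0.33 = 5.211
Contaminant velocity v_c = v/R = 1.135/5.211 = 0.2177 m/d
t = L/v_c = 70.9/0.2177 = 325.6 d
   = 325.6/365 = 0.892 yr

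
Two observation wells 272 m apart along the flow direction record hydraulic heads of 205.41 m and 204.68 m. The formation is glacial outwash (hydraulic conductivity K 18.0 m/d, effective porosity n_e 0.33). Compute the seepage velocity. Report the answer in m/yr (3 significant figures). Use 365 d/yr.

53.4 m/yr

Hydraulic gradient i = (205.41 − 204.68) / 272 = 0.73 / 272 = 0.002684
q = Ki = 18.0 × 0.002684 = 0.04831 m/d
Seepage velocity v = q / n = 0.04831 / 0.33 = 0.1464 m/d
   = 0.1464 × 365 = 53.4 m/yr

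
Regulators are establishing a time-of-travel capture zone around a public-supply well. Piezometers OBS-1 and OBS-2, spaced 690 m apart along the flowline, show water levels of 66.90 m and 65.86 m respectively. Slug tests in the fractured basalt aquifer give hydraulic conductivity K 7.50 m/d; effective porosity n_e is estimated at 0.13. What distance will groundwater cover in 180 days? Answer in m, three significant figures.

15.7 m

Hydraulic gradient i = (66.90 − 65.86) / 690 = 1.04 / 690 = 0.001507
q = Ki = 7.50 × 0.001507 = 0.01130 m/d
v = Ki/n = 7.50·0.001507/0.13 = 0.08696 m/d
L = v × T = 0.08696 × 180 = 15.65 m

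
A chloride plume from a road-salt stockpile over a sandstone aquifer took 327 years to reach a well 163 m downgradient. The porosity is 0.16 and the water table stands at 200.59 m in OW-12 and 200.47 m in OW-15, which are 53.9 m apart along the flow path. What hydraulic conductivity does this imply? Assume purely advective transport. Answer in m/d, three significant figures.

Hydraulic gradient i = (200.59 − 200.47) / 53.9 = 0.12 / 53.9 = 0.002226
t = 327 years = 119400 d
v = L / t = 163 / 119400 = 0.001366 m/d
K = v · n / i = 0.001366 × 0.16 / 0.002226 = 0.0981 m/d

0.0981 m/d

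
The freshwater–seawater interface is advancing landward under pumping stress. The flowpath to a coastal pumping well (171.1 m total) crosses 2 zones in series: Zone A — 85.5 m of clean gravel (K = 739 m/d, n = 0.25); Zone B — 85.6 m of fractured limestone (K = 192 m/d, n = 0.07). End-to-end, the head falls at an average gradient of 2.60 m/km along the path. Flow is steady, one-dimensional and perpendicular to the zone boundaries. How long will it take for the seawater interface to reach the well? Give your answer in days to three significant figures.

For zones in series the flux q is common to all zones; the equivalent conductivity is the harmonic (thickness-weighted) mean, K_eq = L_total / Σ(L_j/K_j).
Σ(L/K) = 85.5/739 + 85.6/192 = 0.1157 + 0.4458 = 0.5615 d
K_eq = L_total / Σ(L/K) = 171.1 / 0.5615 = 304.7 m/d
q = K_eq · i = 304.7 × 0.0026 = 0.7922 m/d (same in every zone)
Zone A: v = q/n = 0.7922/0.25 = 3.169 m/d → t_A = 85.5/3.169 = 26.98 d
Zone B: v = q/n = 0.7922/0.07 = 11.32 m/d → t_B = 85.6/11.32 = 7.563 d
Total t = 26.98 + 7.563 = 34.54 d

34.5 days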